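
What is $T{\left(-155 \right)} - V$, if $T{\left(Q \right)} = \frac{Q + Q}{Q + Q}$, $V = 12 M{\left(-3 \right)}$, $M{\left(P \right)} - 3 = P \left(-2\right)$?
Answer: $-107$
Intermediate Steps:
$M{\left(P \right)} = 3 - 2 P$ ($M{\left(P \right)} = 3 + P \left(-2\right) = 3 - 2 P$)
$V = 108$ ($V = 12 \left(3 - -6\right) = 12 \left(3 + 6\right) = 12 \cdot 9 = 108$)
$T{\left(Q \right)} = 1$ ($T{\left(Q \right)} = \frac{2 Q}{2 Q} = 2 Q \frac{1}{2 Q} = 1$)
$T{\left(-155 \right)} - V = 1 - 108 = -107$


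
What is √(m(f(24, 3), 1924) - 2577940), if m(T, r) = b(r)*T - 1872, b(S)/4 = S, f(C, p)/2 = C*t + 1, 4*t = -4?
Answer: 2*I*√733457 ≈ 1712.8*I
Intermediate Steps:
t = -1 (t = (¼)*(-4) = -1)
f(C, p) = 2 - 2*C (f(C, p) = 2*(C*(-1) + 1) = 2*(-C + 1) = 2*(1 - C) = 2 - 2*C)
b(S) = 4*S
m(T, r) = -1872 + 4*T*r (m(T, r) = (4*r)*T - 1872 = 4*T*r - 1872 = -1872 + 4*T*r)
√(m(f(24, 3), 1924) - 2577940) = √((-1872 + 4*(2 - 2*24)*1924) - 2577940) = √((-1872 + 4*(2 - 48)*1924) - 2577940) = √((-1872 + 4*(-46)*1924) - 2577940) = √((-1872 - 354016) - 2577940) = √(-355888 - 2577940) = √(-2933828) = 2*I*√733457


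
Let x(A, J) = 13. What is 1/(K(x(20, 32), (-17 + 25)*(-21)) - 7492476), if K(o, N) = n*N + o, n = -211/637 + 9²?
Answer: -91/683047397 ≈ -1.3323e-7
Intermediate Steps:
n = 51386/637 (n = -211*1/637 + 81 = -211/637 + 81 = 51386/637 ≈ 80.669)
K(o, N) = o + 51386*N/637 (K(o, N) = 51386*N/637 + o = o + 51386*N/637)
1/(K(x(20, 32), (-17 + 25)*(-21)) - 7492476) = 1/((13 + 51386*((-17 + 25)*(-21))/637) - 7492476) = 1/((13 + 51386*(8*(-21))/637) - 7492476) = 1/((13 + (51386/637)*(-168)) - 7492476) = 1/((13 - 1233264/91) - 7492476) = 1/(-1232081/91 - 7492476) = 1/(-683047397/91) = -91/683047397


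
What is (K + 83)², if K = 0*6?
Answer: 6889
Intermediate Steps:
K = 0
(K + 83)² = (0 + 83)² = 83² = 6889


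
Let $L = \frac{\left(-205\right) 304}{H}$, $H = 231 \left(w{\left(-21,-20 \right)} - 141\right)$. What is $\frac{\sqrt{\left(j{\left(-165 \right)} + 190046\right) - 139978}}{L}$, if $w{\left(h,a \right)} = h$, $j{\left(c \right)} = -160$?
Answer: $\frac{18711 \sqrt{12477}}{15580} \approx 134.15$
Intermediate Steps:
$H = -37422$ ($H = 231 \left(-21 - 141\right) = 231 \left(-162\right) = -37422$)
$L = \frac{31160}{18711}$ ($L = \frac{\left(-205\right) 304}{-37422} = \left(-62320\right) \left(- \frac{1}{37422}\right) = \frac{31160}{18711} \approx 1.6653$)
$\frac{\sqrt{\left(j{\left(-165 \right)} + 190046\right) - 139978}}{L} = \frac{\sqrt{\left(-160 + 190046\right) - 139978}}{\frac{31160}{18711}} = \sqrt{189886 - 139978} \cdot \frac{18711}{31160} = \sqrt{49908} \cdot \frac{18711}{31160} = 2 \sqrt{12477} \cdot \frac{18711}{31160} = \frac{18711 \sqrt{12477}}{15580}$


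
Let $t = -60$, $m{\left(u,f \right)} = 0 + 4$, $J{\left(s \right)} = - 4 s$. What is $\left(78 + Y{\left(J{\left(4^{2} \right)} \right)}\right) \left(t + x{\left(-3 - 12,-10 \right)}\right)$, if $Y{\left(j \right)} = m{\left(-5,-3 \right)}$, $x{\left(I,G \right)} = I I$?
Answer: $13530$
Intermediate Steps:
$x{\left(I,G \right)} = I^{2}$
$m{\left(u,f \right)} = 4$
$Y{\left(j \right)} = 4$
$\left(78 + Y{\left(J{\left(4^{2} \right)} \right)}\right) \left(t + x{\left(-3 - 12,-10 \right)}\right) = \left(78 + 4\right) \left(-60 + \left(-3 - 12\right)^{2}\right) = 82 \left(-60 + \left(-3 - 12\right)^{2}\right) = 82 \left(-60 + \left(-15\right)^{2}\right) = 82 \left(-60 + 225\right) = 82 \cdot 165 = 13530$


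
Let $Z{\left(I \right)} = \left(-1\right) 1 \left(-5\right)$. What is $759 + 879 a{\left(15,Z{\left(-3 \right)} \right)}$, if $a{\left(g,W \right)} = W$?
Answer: $5154$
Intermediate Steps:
$Z{\left(I \right)} = 5$ ($Z{\left(I \right)} = \left(-1\right) \left(-5\right) = 5$)
$759 + 879 a{\left(15,Z{\left(-3 \right)} \right)} = 759 + 879 \cdot 5 = 759 + 4395 = 5154$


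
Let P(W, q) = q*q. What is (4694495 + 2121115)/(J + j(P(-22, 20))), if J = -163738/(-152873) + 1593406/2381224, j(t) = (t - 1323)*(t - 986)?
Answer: 1240525726282188360/98446834923871703 ≈ 12.601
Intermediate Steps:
P(W, q) = q²
j(t) = (-1323 + t)*(-986 + t)
J = 316742805375/182012428276 (J = -163738*(-1/152873) + 1593406*(1/2381224) = 163738/152873 + 796703/1190612 = 316742805375/182012428276 ≈ 1.7402)
(4694495 + 2121115)/(J + j(P(-22, 20))) = (4694495 + 2121115)/(316742805375/182012428276 + (1304478 + (20²)² - 2309*20²)) = 6815610/(316742805375/182012428276 + (1304478 + 400² - 2309*400)) = 6815610/(316742805375/182012428276 + (1304478 + 160000 - 923600)) = 6815610/(316742805375/182012428276 + 540878) = 6815610/(98446834923871703/182012428276) = 6815610*(182012428276/98446834923871703) = 1240525726282188360/98446834923871703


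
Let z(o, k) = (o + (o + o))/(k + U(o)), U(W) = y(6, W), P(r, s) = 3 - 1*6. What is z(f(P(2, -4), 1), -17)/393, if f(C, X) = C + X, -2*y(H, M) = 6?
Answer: 1/1310 ≈ 0.00076336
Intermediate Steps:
y(H, M) = -3 (y(H, M) = -½*6 = -3)
P(r, s) = -3 (P(r, s) = 3 - 6 = -3)
U(W) = -3
z(o, k) = 3*o/(-3 + k) (z(o, k) = (o + (o + o))/(k - 3) = (o + 2*o)/(-3 + k) = (3*o)/(-3 + k) = 3*o/(-3 + k))
z(f(P(2, -4), 1), -17)/393 = (3*(-3 + 1)/(-3 - 17))/393 = (3*(-2)/(-20))*(1/393) = (3*(-2)*(-1/20))*(1/393) = (3/10)*(1/393) = 1/1310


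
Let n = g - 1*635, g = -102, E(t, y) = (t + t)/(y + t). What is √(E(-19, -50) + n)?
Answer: I*√3506235/69 ≈ 27.138*I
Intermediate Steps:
E(t, y) = 2*t/(t + y) (E(t, y) = (2*t)/(t + y) = 2*t/(t + y))
n = -737 (n = -102 - 1*635 = -102 - 635 = -737)
√(E(-19, -50) + n) = √(2*(-19)/(-19 - 50) - 737) = √(2*(-19)/(-69) - 737) = √(2*(-19)*(-1/69) - 737) = √(38/69 - 737) = √(-50815/69) = I*√3506235/69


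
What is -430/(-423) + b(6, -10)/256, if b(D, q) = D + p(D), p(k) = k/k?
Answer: 113041/108288 ≈ 1.0439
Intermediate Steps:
p(k) = 1
b(D, q) = 1 + D (b(D, q) = D + 1 = 1 + D)
-430/(-423) + b(6, -10)/256 = -430/(-423) + (1 + 6)/256 = -430*(-1/423) + 7*(1/256) = 430/423 + 7/256 = 113041/108288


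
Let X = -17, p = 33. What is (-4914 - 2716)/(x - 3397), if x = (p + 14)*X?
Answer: 3815/2098 ≈ 1.8184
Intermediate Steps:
x = -799 (x = (33 + 14)*(-17) = 47*(-17) = -799)
(-4914 - 2716)/(x - 3397) = (-4914 - 2716)/(-799 - 3397) = -7630/(-4196) = -7630*(-1/4196) = 3815/2098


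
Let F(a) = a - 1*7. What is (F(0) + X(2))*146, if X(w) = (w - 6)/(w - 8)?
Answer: -2774/3 ≈ -924.67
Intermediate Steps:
F(a) = -7 + a (F(a) = a - 7 = -7 + a)
X(w) = (-6 + w)/(-8 + w)
(F(0) + X(2))*146 = ((-7 + 0) + (-6 + 2)/(-8 + 2))*146 = (-7 - 4/(-6))*146 = (-7 - ⅙*(-4))*146 = (-7 + ⅔)*146 = -19/3*146 = -2774/3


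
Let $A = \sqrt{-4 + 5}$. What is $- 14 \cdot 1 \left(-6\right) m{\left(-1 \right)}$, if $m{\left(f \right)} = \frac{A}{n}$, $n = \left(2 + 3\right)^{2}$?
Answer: $\frac{84}{25} \approx 3.36$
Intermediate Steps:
$A = 1$ ($A = \sqrt{1} = 1$)
$n = 25$ ($n = 5^{2} = 25$)
$m{\left(f \right)} = \frac{1}{25}$ ($m{\left(f \right)} = 1 \cdot \frac{1}{25} = \frac{1}{25}$)
$- 14 \cdot 1 \left(-6\right) m{\left(-1 \right)} = - 14 \cdot 1 \left(-6\right) \frac{1}{25} = \left(-14\right) \left(-6\right) \frac{1}{25} = 84 \cdot \frac{1}{25} = \frac{84}{25}$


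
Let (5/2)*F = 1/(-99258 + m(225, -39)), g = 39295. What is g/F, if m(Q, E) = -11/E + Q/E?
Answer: -380304476050/39 ≈ -9.7514e+9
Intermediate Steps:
F = -39/9678190 (F = 2/(5*(-99258 + (-11 + 225)/(-39))) = 2/(5*(-99258 - 1/39*214)) = 2/(5*(-99258 - 214/39)) = 2/(5*(-3871276/39)) = (⅖)*(-39/3871276) = -39/9678190 ≈ -4.0297e-6)
g/F = 39295/(-39/9678190) = 39295*(-9678190/39) = -380304476050/39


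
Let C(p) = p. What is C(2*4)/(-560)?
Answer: -1/70 ≈ -0.014286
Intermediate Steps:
C(2*4)/(-560) = (2*4)/(-560) = 8*(-1/560) = -1/70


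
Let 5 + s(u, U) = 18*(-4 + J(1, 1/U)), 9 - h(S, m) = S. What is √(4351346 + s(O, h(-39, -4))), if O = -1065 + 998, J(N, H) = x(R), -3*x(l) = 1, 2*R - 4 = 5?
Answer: √4351263 ≈ 2086.0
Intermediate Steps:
h(S, m) = 9 - S
R = 9/2 (R = 2 + (½)*5 = 2 + 5/2 = 9/2 ≈ 4.5000)
x(l) = -⅓ (x(l) = -⅓*1 = -⅓)
J(N, H) = -⅓
O = -67
s(u, U) = -83 (s(u, U) = -5 + 18*(-4 - ⅓) = -5 + 18*(-13/3) = -5 - 78 = -83)
√(4351346 + s(O, h(-39, -4))) = √(4351346 - 83) = √4351263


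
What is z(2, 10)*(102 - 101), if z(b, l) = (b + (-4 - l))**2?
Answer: 144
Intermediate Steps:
z(b, l) = (-4 + b - l)**2
z(2, 10)*(102 - 101) = (4 + 10 - 1*2)**2*(102 - 101) = (4 + 10 - 2)**2*1 = 12**2*1 = 144*1 = 144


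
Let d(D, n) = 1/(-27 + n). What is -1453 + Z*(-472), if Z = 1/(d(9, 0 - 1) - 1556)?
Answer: -63292541/43569 ≈ -1452.7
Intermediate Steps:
Z = -28/43569 (Z = 1/(1/(-27 + (0 - 1)) - 1556) = 1/(1/(-27 - 1) - 1556) = 1/(1/(-28) - 1556) = 1/(-1/28 - 1556) = 1/(-43569/28) = -28/43569 ≈ -0.00064266)
-1453 + Z*(-472) = -1453 - 28/43569*(-472) = -1453 + 13216/43569 = -63292541/43569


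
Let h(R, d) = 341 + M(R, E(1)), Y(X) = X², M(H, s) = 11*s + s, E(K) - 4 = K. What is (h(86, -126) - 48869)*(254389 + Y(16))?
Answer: -12342133860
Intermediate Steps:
E(K) = 4 + K
M(H, s) = 12*s
h(R, d) = 401 (h(R, d) = 341 + 12*(4 + 1) = 341 + 12*5 = 341 + 60 = 401)
(h(86, -126) - 48869)*(254389 + Y(16)) = (401 - 48869)*(254389 + 16²) = -48468*(254389 + 256) = -48468*254645 = -12342133860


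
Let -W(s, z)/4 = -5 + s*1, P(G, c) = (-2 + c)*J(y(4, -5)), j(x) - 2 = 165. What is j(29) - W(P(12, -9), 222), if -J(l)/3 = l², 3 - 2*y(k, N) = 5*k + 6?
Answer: 17604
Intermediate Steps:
y(k, N) = -3/2 - 5*k/2 (y(k, N) = 3/2 - (5*k + 6)/2 = 3/2 - (6 + 5*k)/2 = 3/2 + (-3 - 5*k/2) = -3/2 - 5*k/2)
J(l) = -3*l²
j(x) = 167 (j(x) = 2 + 165 = 167)
P(G, c) = 1587/2 - 1587*c/4 (P(G, c) = (-2 + c)*(-3*(-3/2 - 5/2*4)²) = (-2 + c)*(-3*(-3/2 - 10)²) = (-2 + c)*(-3*(-23/2)²) = (-2 + c)*(-3*529/4) = (-2 + c)*(-1587/4) = 1587/2 - 1587*c/4)
W(s, z) = 20 - 4*s (W(s, z) = -4*(-5 + s*1) = -4*(-5 + s) = 20 - 4*s)
j(29) - W(P(12, -9), 222) = 167 - (20 - 4*(1587/2 - 1587/4*(-9))) = 167 - (20 - 4*(1587/2 + 14283/4)) = 167 - (20 - 4*17457/4) = 167 - (20 - 17457) = 167 - 1*(-17437) = 167 + 17437 = 17604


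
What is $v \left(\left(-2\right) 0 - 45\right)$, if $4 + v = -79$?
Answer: $3735$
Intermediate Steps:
$v = -83$ ($v = -4 - 79 = -83$)
$v \left(\left(-2\right) 0 - 45\right) = - 83 \left(\left(-2\right) 0 - 45\right) = - 83 \left(0 - 45\right) = \left(-83\right) \left(-45\right) = 3735$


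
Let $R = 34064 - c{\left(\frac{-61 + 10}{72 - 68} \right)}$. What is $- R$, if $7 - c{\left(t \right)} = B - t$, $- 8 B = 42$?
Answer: $- \frac{68129}{2} \approx -34065.0$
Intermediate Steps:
$B = - \frac{21}{4}$ ($B = \left(- \frac{1}{8}\right) 42 = - \frac{21}{4} \approx -5.25$)
$c{\left(t \right)} = \frac{49}{4} + t$ ($c{\left(t \right)} = 7 - \left(- \frac{21}{4} - t\right) = 7 + \left(\frac{21}{4} + t\right) = \frac{49}{4} + t$)
$R = \frac{68129}{2}$ ($R = 34064 - \left(\frac{49}{4} + \frac{-61 + 10}{72 - 68}\right) = 34064 - \left(\frac{49}{4} - \frac{51}{4}\right) = 34064 - - \frac{1}{2} = 34064 + \frac{1}{2} = \frac{68129}{2} \approx 34065.0$)
$- R = \left(-1\right) \frac{68129}{2} = - \frac{68129}{2}$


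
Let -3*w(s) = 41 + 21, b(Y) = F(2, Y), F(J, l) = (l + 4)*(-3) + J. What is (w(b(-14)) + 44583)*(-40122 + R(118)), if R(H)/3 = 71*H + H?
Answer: -652125186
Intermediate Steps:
R(H) = 216*H (R(H) = 3*(71*H + H) = 3*(72*H) = 216*H)
F(J, l) = -12 + J - 3*l (F(J, l) = (4 + l)*(-3) + J = (-12 - 3*l) + J = -12 + J - 3*l)
b(Y) = -10 - 3*Y (b(Y) = -12 + 2 - 3*Y = -10 - 3*Y)
w(s) = -62/3 (w(s) = -(41 + 21)/3 = -⅓*62 = -62/3)
(w(b(-14)) + 44583)*(-40122 + R(118)) = (-62/3 + 44583)*(-40122 + 216*118) = 133687*(-40122 + 25488)/3 = (133687/3)*(-14634) = -652125186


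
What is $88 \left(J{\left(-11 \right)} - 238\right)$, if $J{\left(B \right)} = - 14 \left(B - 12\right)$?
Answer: $7392$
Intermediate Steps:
$J{\left(B \right)} = 168 - 14 B$ ($J{\left(B \right)} = - 14 \left(-12 + B\right) = 168 - 14 B$)
$88 \left(J{\left(-11 \right)} - 238\right) = 88 \left(\left(168 - -154\right) - 238\right) = 88 \left(\left(168 + 154\right) - 238\right) = 88 \left(322 - 238\right) = 88 \cdot 84 = 7392$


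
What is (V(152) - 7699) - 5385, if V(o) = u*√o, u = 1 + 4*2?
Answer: -13084 + 18*√38 ≈ -12973.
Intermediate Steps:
u = 9 (u = 1 + 8 = 9)
V(o) = 9*√o
(V(152) - 7699) - 5385 = (9*√152 - 7699) - 5385 = (9*(2*√38) - 7699) - 5385 = (18*√38 - 7699) - 5385 = (-7699 + 18*√38) - 5385 = -13084 + 18*√38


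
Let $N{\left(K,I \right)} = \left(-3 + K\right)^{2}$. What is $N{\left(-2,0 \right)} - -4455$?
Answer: $4480$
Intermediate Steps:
$N{\left(-2,0 \right)} - -4455 = \left(-3 - 2\right)^{2} - -4455 = \left(-5\right)^{2} + 4455 = 25 + 4455 = 4480$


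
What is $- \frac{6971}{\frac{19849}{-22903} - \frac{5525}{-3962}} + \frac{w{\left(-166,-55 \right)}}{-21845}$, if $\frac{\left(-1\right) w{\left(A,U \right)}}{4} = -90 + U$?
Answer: $- \frac{2763661476671206}{209263465353} \approx -13207.0$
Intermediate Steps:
$w{\left(A,U \right)} = 360 - 4 U$ ($w{\left(A,U \right)} = - 4 \left(-90 + U\right) = 360 - 4 U$)
$- \frac{6971}{\frac{19849}{-22903} - \frac{5525}{-3962}} + \frac{w{\left(-166,-55 \right)}}{-21845} = - \frac{6971}{\frac{19849}{-22903} - \frac{5525}{-3962}} + \frac{360 - -220}{-21845} = - \frac{6971}{19849 \left(- \frac{1}{22903}\right) - - \frac{5525}{3962}} + \left(360 + 220\right) \left(- \frac{1}{21845}\right) = - \frac{6971}{- \frac{19849}{22903} + \frac{5525}{3962}} + 580 \left(- \frac{1}{21845}\right) = - \frac{6971}{\frac{47897337}{90741686}} - \frac{116}{4369} = \left(-6971\right) \frac{90741686}{47897337} - \frac{116}{4369} = - \frac{632560293106}{47897337} - \frac{116}{4369} = - \frac{2763661476671206}{209263465353}$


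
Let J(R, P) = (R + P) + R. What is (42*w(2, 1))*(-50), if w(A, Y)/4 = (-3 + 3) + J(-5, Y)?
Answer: 75600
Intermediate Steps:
J(R, P) = P + 2*R (J(R, P) = (P + R) + R = P + 2*R)
w(A, Y) = -40 + 4*Y (w(A, Y) = 4*((-3 + 3) + (Y + 2*(-5))) = 4*(0 + (Y - 10)) = 4*(0 + (-10 + Y)) = 4*(-10 + Y) = -40 + 4*Y)
(42*w(2, 1))*(-50) = (42*(-40 + 4*1))*(-50) = (42*(-40 + 4))*(-50) = (42*(-36))*(-50) = -1512*(-50) = 75600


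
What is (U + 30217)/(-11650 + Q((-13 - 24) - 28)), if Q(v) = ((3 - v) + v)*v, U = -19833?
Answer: -10384/11845 ≈ -0.87666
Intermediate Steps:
Q(v) = 3*v
(U + 30217)/(-11650 + Q((-13 - 24) - 28)) = (-19833 + 30217)/(-11650 + 3*((-13 - 24) - 28)) = 10384/(-11650 + 3*(-37 - 28)) = 10384/(-11650 + 3*(-65)) = 10384/(-11650 - 195) = 10384/(-11845) = 10384*(-1/11845) = -10384/11845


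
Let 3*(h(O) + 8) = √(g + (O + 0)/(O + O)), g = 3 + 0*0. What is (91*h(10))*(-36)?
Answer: 26208 - 546*√14 ≈ 24165.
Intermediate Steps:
g = 3 (g = 3 + 0 = 3)
h(O) = -8 + √14/6 (h(O) = -8 + √(3 + (O + 0)/(O + O))/3 = -8 + √(3 + O/((2*O)))/3 = -8 + √(3 + O*(1/(2*O)))/3 = -8 + √(3 + ½)/3 = -8 + √(7/2)/3 = -8 + (√14/2)/3 = -8 + √14/6)
(91*h(10))*(-36) = (91*(-8 + √14/6))*(-36) = (-728 + 91*√14/6)*(-36) = 26208 - 546*√14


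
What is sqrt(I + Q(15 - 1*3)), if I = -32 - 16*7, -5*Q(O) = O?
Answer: 2*I*sqrt(915)/5 ≈ 12.1*I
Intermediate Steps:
Q(O) = -O/5
I = -144 (I = -32 - 112 = -144)
sqrt(I + Q(15 - 1*3)) = sqrt(-144 - (15 - 1*3)/5) = sqrt(-144 - (15 - 3)/5) = sqrt(-144 - 1/5*12) = sqrt(-144 - 12/5) = sqrt(-732/5) = 2*I*sqrt(915)/5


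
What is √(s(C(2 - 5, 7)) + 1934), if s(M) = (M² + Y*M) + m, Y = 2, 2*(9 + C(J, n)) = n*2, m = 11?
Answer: √1945 ≈ 44.102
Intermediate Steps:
C(J, n) = -9 + n (C(J, n) = -9 + (n*2)/2 = -9 + (2*n)/2 = -9 + n)
s(M) = 11 + M² + 2*M (s(M) = (M² + 2*M) + 11 = 11 + M² + 2*M)
√(s(C(2 - 5, 7)) + 1934) = √((11 + (-9 + 7)² + 2*(-9 + 7)) + 1934) = √((11 + (-2)² + 2*(-2)) + 1934) = √((11 + 4 - 4) + 1934) = √(11 + 1934) = √1945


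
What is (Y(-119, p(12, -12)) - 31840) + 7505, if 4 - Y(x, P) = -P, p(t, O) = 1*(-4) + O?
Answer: -24347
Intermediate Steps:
p(t, O) = -4 + O
Y(x, P) = 4 + P (Y(x, P) = 4 - (-1)*P = 4 + P)
(Y(-119, p(12, -12)) - 31840) + 7505 = ((4 + (-4 - 12)) - 31840) + 7505 = ((4 - 16) - 31840) + 7505 = (-12 - 31840) + 7505 = -31852 + 7505 = -24347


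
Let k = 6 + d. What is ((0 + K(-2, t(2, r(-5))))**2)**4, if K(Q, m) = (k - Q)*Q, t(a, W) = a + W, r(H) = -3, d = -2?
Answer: 429981696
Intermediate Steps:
k = 4 (k = 6 - 2 = 4)
t(a, W) = W + a
K(Q, m) = Q*(4 - Q) (K(Q, m) = (4 - Q)*Q = Q*(4 - Q))
((0 + K(-2, t(2, r(-5))))**2)**4 = ((0 - 2*(4 - 1*(-2)))**2)**4 = ((0 - 2*(4 + 2))**2)**4 = ((0 - 2*6)**2)**4 = ((0 - 12)**2)**4 = ((-12)**2)**4 = 144**4 = 429981696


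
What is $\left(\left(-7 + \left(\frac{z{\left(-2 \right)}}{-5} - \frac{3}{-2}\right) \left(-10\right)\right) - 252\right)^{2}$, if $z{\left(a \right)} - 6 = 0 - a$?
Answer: $66564$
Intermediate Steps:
$z{\left(a \right)} = 6 - a$ ($z{\left(a \right)} = 6 + \left(0 - a\right) = 6 - a$)
$\left(\left(-7 + \left(\frac{z{\left(-2 \right)}}{-5} - \frac{3}{-2}\right) \left(-10\right)\right) - 252\right)^{2} = \left(\left(-7 + \left(\frac{6 - -2}{-5} - \frac{3}{-2}\right) \left(-10\right)\right) - 252\right)^{2} = \left(\left(-7 + \left(\left(6 + 2\right) \left(- \frac{1}{5}\right) - - \frac{3}{2}\right) \left(-10\right)\right) - 252\right)^{2} = \left(\left(-7 + \left(8 \left(- \frac{1}{5}\right) + \frac{3}{2}\right) \left(-10\right)\right) - 252\right)^{2} = \left(\left(-7 + \left(- \frac{8}{5} + \frac{3}{2}\right) \left(-10\right)\right) - 252\right)^{2} = \left(\left(-7 - -1\right) - 252\right)^{2} = \left(\left(-7 + 1\right) - 252\right)^{2} = \left(-6 - 252\right)^{2} = \left(-258\right)^{2} = 66564$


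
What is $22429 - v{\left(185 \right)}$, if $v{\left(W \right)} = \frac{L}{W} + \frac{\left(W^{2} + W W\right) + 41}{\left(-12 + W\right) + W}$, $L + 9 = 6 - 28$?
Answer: $\frac{1472812933}{66230} \approx 22238.0$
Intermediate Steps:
$L = -31$ ($L = -9 + \left(6 - 28\right) = -9 - 22 = -31$)
$v{\left(W \right)} = - \frac{31}{W} + \frac{41 + 2 W^{2}}{-12 + 2 W}$ ($v{\left(W \right)} = - \frac{31}{W} + \frac{\left(W^{2} + W W\right) + 41}{\left(-12 + W\right) + W} = - \frac{31}{W} + \frac{\left(W^{2} + W^{2}\right) + 41}{-12 + 2 W} = - \frac{31}{W} + \frac{2 W^{2} + 41}{-12 + 2 W} = - \frac{31}{W} + \frac{41 + 2 W^{2}}{-12 + 2 W}$)
$22429 - v{\left(185 \right)} = 22429 - \frac{186 + 185^{3} - \frac{3885}{2}}{185 \left(-6 + 185\right)} = 22429 - \frac{186 + 6331625 - \frac{3885}{2}}{185 \cdot 179} = 22429 - \frac{1}{185} \cdot \frac{1}{179} \cdot \frac{12659737}{2} = 22429 - \frac{12659737}{66230} = \frac{1472812933}{66230}$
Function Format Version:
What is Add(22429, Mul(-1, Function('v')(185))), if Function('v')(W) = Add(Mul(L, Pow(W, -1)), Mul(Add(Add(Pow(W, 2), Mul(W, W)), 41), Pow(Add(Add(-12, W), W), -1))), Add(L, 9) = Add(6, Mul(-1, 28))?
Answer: Rational(1472812933, 66230) ≈ 22238.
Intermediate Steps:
L = -31 (L = Add(-9, Add(6, Mul(-1, 28))) = Add(-9, Add(6, -28)) = Add(-9, -22) = -31)
Function('v')(W) = Add(Mul(-31, Pow(W, -1)), Mul(Pow(Add(-12, Mul(2, W)), -1), Add(41, Mul(2, Pow(W, 2))))) (Function('v')(W) = Add(Mul(-31, Pow(W, -1)), Mul(Add(Add(Pow(W, 2), Mul(W, W)), 41), Pow(Add(Add(-12, W), W), -1))) = Add(Mul(-31, Pow(W, -1)), Mul(Add(Add(Pow(W, 2), Pow(W, 2)), 41), Pow(Add(-12, Mul(2, W)), -1))) = Add(Mul(-31, Pow(W, -1)), Mul(Add(Mul(2, Pow(W, 2)), 41), Pow(Add(-12, Mul(2, W)), -1))) = Add(Mul(-31, Pow(W, -1)), Mul(Add(41, Mul(2, Pow(W, 2))), Pow(Add(-12, Mul(2, W)), -1))) = Add(Mul(-31, Pow(W, -1)), Mul(Pow(Add(-12, Mul(2, W)), -1), Add(41, Mul(2, Pow(W, 2))))))
Add(22429, Mul(-1, Function('v')(185))) = Add(22429, Mul(-1, Mul(Pow(185, -1), Pow(Add(-6, 185), -1), Add(186, Pow(185, 3), Mul(Rational(-21, 2), 185))))) = Add(22429, Mul(-1, Mul(Rational(1, 185), Pow(179, -1), Add(186, 6331625, Rational(-3885, 2))))) = Add(22429, Mul(-1, Mul(Rational(1, 185), Rational(1, 179), Rational(12659737, 2)))) = Add(22429, Mul(-1, Rational(12659737, 66230))) = Add(22429, Rational(-12659737, 66230)) = Rational(1472812933, 66230)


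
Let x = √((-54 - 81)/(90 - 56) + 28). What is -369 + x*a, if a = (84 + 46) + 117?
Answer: -369 + 247*√27778/34 ≈ 841.79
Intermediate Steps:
x = √27778/34 (x = √(-135/34 + 28) = √(817/34) = √27778/34 ≈ 4.9020)
a = 247 (a = 130 + 117 = 247)
-369 + x*a = -369 + (√27778/34)*247 = -369 + 247*√27778/34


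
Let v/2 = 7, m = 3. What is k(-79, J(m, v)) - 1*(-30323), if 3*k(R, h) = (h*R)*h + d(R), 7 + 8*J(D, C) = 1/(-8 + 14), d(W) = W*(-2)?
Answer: 209823809/6912 ≈ 30356.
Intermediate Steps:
d(W) = -2*W
v = 14 (v = 2*7 = 14)
J(D, C) = -41/48 (J(D, C) = -7/8 + 1/(8*(-8 + 14)) = -7/8 + (⅛)/6 = -7/8 + (⅛)*(⅙) = -7/8 + 1/48 = -41/48)
k(R, h) = -2*R/3 + R*h²/3 (k(R, h) = ((h*R)*h - 2*R)/3 = ((R*h)*h - 2*R)/3 = (R*h² - 2*R)/3 = (-2*R + R*h²)/3 = -2*R/3 + R*h²/3)
k(-79, J(m, v)) - 1*(-30323) = (⅓)*(-79)*(-2 + (-41/48)²) - 1*(-30323) = (⅓)*(-79)*(-2 + 1681/2304) + 30323 = (⅓)*(-79)*(-2927/2304) + 30323 = 231233/6912 + 30323 = 209823809/6912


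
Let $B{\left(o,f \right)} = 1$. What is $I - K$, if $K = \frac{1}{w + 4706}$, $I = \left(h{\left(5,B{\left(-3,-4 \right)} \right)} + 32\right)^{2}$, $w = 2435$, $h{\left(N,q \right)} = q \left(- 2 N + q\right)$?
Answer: $\frac{3777588}{7141} \approx 529.0$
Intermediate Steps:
$h{\left(N,q \right)} = q \left(q - 2 N\right)$
$I = 529$ ($I = \left(1 \left(1 - 10\right) + 32\right)^{2} = \left(1 \left(-9\right) + 32\right)^{2} = \left(-9 + 32\right)^{2} = 23^{2} = 529$)
$K = \frac{1}{7141}$ ($K = \frac{1}{2435 + 4706} = \frac{1}{7141} \approx 0.00014004$)
$I - K = 529 - \frac{1}{7141} = \frac{3777588}{7141}$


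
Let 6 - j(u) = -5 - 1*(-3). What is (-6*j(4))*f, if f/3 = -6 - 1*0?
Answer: 864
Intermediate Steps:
j(u) = 8 (j(u) = 6 - (-5 - 1*(-3)) = 6 - (-5 + 3) = 6 - 1*(-2) = 6 + 2 = 8)
f = -18 (f = 3*(-6 - 1*0) = 3*(-6 + 0) = 3*(-6) = -18)
(-6*j(4))*f = -6*8*(-18) = -48*(-18) = 864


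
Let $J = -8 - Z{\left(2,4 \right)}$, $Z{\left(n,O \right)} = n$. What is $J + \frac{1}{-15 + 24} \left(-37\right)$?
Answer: $- \frac{127}{9} \approx -14.111$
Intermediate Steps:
$J = -10$ ($J = -8 - 2 = -10$)
$J + \frac{1}{-15 + 24} \left(-37\right) = -10 + \frac{1}{-15 + 24} \left(-37\right) = -10 + \frac{1}{9} \left(-37\right) = -10 - \frac{37}{9} = - \frac{127}{9}$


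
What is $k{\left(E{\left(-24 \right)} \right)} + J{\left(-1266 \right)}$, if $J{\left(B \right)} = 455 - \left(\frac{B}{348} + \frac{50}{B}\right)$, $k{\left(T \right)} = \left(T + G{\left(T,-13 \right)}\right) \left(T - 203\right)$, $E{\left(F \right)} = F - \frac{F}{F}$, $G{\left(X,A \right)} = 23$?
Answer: $\frac{33581467}{36714} \approx 914.68$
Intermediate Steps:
$E{\left(F \right)} = -1 + F$ ($E{\left(F \right)} = F - 1 = -1 + F$)
$k{\left(T \right)} = \left(-203 + T\right) \left(23 + T\right)$ ($k{\left(T \right)} = \left(T + 23\right) \left(T - 203\right) = \left(23 + T\right) \left(-203 + T\right) = \left(-203 + T\right) \left(23 + T\right)$)
$J{\left(B \right)} = 455 - \frac{50}{B} - \frac{B}{348}$ ($J{\left(B \right)} = 455 - \left(B \frac{1}{348} + \frac{50}{B}\right) = 455 - \left(\frac{B}{348} + \frac{50}{B}\right) = 455 - \left(\frac{50}{B} + \frac{B}{348}\right) = 455 - \frac{50}{B} - \frac{B}{348}$)
$k{\left(E{\left(-24 \right)} \right)} + J{\left(-1266 \right)} = \left(-4669 + \left(-1 - 24\right)^{2} - 180 \left(-1 - 24\right)\right) - \left(- \frac{26601}{58} - \frac{25}{633}\right) = \left(-4669 + \left(-25\right)^{2} - -4500\right) + \left(455 - - \frac{25}{633} + \frac{211}{58}\right) = \left(-4669 + 625 + 4500\right) + \left(455 + \frac{25}{633} + \frac{211}{58}\right) = 456 + \frac{16839883}{36714} = \frac{33581467}{36714}$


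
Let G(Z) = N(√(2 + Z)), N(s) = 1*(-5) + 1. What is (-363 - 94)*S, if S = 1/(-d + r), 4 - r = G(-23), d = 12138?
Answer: 457/12130 ≈ 0.037675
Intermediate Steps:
N(s) = -4 (N(s) = -5 + 1 = -4)
G(Z) = -4
r = 8 (r = 4 - 1*(-4) = 4 + 4 = 8)
S = -1/12130 (S = 1/(-1*12138 + 8) = 1/(-12138 + 8) = 1/(-12130) = -1/12130 ≈ -8.2440e-5)
(-363 - 94)*S = (-363 - 94)*(-1/12130) = -457*(-1/12130) = 457/12130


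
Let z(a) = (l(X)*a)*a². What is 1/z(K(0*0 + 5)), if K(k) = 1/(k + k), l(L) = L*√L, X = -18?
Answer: 250*I*√2/27 ≈ 13.095*I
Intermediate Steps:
l(L) = L^(3/2)
K(k) = 1/(2*k)
z(a) = -54*I*√2*a³ (z(a) = ((-18)^(3/2)*a)*a² = ((-54*I*√2)*a)*a² = (-54*I*a*√2)*a² = -54*I*√2*a³)
1/z(K(0*0 + 5)) = 1/(-54*I*√2*(1/(2*(0*0 + 5)))³) = 1/(-54*I*√2*(1/(2*(0 + 5)))³) = 1/(-54*I*√2*((½)/5)³) = 1/(-54*I*√2*((½)*(⅕))³) = 1/(-54*I*√2*(⅒)³) = 1/(-54*I*√2*1/1000) = 1/(-27*I*√2/500) = 250*I*√2/27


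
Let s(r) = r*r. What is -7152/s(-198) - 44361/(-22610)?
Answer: 131451827/73866870 ≈ 1.7796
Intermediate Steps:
s(r) = r**2
-7152/s(-198) - 44361/(-22610) = -7152/((-198)**2) - 44361/(-22610) = -7152/39204 - 44361*(-1/22610) = -7152*1/39204 + 44361/22610 = -596/3267 + 44361/22610 = 131451827/73866870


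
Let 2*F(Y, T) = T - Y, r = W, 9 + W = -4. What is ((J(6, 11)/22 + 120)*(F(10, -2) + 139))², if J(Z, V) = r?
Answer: 122074070881/484 ≈ 2.5222e+8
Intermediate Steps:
W = -13 (W = -9 - 4 = -13)
r = -13
J(Z, V) = -13
F(Y, T) = T/2 - Y/2 (F(Y, T) = (T - Y)/2 = T/2 - Y/2)
((J(6, 11)/22 + 120)*(F(10, -2) + 139))² = ((-13/22 + 120)*(((½)*(-2) - ½*10) + 139))² = ((-13*1/22 + 120)*((-1 - 5) + 139))² = ((-13/22 + 120)*(-6 + 139))² = ((2627/22)*133)² = (349391/22)² = 122074070881/484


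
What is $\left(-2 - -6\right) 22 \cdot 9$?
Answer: $792$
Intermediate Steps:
$\left(-2 - -6\right) 22 \cdot 9 = \left(-2 + 6\right) 22 \cdot 9 = 4 \cdot 22 \cdot 9 = 88 \cdot 9 = 792$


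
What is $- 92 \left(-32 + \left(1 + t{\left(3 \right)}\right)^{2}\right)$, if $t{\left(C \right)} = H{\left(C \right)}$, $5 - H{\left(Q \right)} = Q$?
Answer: $2116$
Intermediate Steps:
$H{\left(Q \right)} = 5 - Q$
$t{\left(C \right)} = 5 - C$
$- 92 \left(-32 + \left(1 + t{\left(3 \right)}\right)^{2}\right) = - 92 \left(-32 + \left(1 + \left(5 - 3\right)\right)^{2}\right) = - 92 \left(-32 + \left(1 + 2\right)^{2}\right) = - 92 \left(-32 + 3^{2}\right) = - 92 \left(-32 + 9\right) = \left(-92\right) \left(-23\right) = 2116$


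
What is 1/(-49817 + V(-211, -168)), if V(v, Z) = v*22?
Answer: -1/54459 ≈ -1.8362e-5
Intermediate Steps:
V(v, Z) = 22*v
1/(-49817 + V(-211, -168)) = 1/(-49817 + 22*(-211)) = 1/(-49817 - 4642) = 1/(-54459) = -1/54459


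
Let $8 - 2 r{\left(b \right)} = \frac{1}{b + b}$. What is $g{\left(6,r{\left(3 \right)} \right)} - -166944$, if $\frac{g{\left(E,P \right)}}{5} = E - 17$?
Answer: $166889$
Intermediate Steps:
$r{\left(b \right)} = 4 - \frac{1}{4 b}$ ($r{\left(b \right)} = 4 - \frac{1}{2 \left(b + b\right)} = 4 - \frac{1}{2 \cdot 2 b} = 4 - \frac{\frac{1}{2} \frac{1}{b}}{2} = 4 - \frac{1}{4 b}$)
$g{\left(E,P \right)} = -85 + 5 E$ ($g{\left(E,P \right)} = 5 \left(E - 17\right) = 5 \left(-17 + E\right) = -85 + 5 E$)
$g{\left(6,r{\left(3 \right)} \right)} - -166944 = \left(-85 + 5 \cdot 6\right) - -166944 = \left(-85 + 30\right) + 166944 = -55 + 166944 = 166889$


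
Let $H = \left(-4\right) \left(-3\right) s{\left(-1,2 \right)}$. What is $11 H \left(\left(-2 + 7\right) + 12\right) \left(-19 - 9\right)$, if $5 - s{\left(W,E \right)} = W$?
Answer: $-376992$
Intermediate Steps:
$s{\left(W,E \right)} = 5 - W$
$H = 72$ ($H = \left(-4\right) \left(-3\right) \left(5 - -1\right) = 12 \left(5 + 1\right) = 12 \cdot 6 = 72$)
$11 H \left(\left(-2 + 7\right) + 12\right) \left(-19 - 9\right) = 11 \cdot 72 \left(\left(-2 + 7\right) + 12\right) \left(-19 - 9\right) = 792 \left(5 + 12\right) \left(-28\right) = 792 \cdot 17 \left(-28\right) = 792 \left(-476\right) = -376992$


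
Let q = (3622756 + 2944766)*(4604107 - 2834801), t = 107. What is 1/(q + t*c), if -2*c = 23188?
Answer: 1/11619954839174 ≈ 8.6059e-14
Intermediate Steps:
c = -11594 (c = -1/2*23188 = -11594)
q = 11619956079732 (q = 6567522*1769306 = 11619956079732)
1/(q + t*c) = 1/(11619956079732 + 107*(-11594)) = 1/(11619956079732 - 1240558) = 1/11619954839174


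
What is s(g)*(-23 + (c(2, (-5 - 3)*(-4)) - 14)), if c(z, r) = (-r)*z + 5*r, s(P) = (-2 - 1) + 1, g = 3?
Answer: -118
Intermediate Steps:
s(P) = -2 (s(P) = -3 + 1 = -2)
c(z, r) = 5*r - r*z (c(z, r) = -r*z + 5*r = 5*r - r*z)
s(g)*(-23 + (c(2, (-5 - 3)*(-4)) - 14)) = -2*(-23 + (((-5 - 3)*(-4))*(5 - 1*2) - 14)) = -2*(-23 + ((-8*(-4))*(5 - 2) - 14)) = -2*(-23 + (32*3 - 14)) = -2*(-23 + (96 - 14)) = -2*(-23 + 82) = -2*59 = -118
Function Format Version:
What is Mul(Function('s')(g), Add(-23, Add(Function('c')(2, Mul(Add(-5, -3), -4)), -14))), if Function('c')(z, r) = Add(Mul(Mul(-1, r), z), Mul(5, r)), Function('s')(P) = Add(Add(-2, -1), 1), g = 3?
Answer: -118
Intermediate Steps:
Function('s')(P) = -2 (Function('s')(P) = Add(-3, 1) = -2)
Function('c')(z, r) = Add(Mul(5, r), Mul(-1, r, z)) (Function('c')(z, r) = Add(Mul(-1, r, z), Mul(5, r)) = Add(Mul(5, r), Mul(-1, r, z)))
Mul(Function('s')(g), Add(-23, Add(Function('c')(2, Mul(Add(-5, -3), -4)), -14))) = Mul(-2, Add(-23, Add(Mul(Mul(Add(-5, -3), -4), Add(5, Mul(-1, 2))), -14))) = Mul(-2, Add(-23, Add(Mul(Mul(-8, -4), Add(5, -2)), -14))) = Mul(-2, Add(-23, Add(Mul(32, 3), -14))) = Mul(-2, Add(-23, Add(96, -14))) = Mul(-2, Add(-23, 82)) = Mul(-2, 59) = -118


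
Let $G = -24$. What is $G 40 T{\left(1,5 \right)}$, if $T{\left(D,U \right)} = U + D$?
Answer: $-5760$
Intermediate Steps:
$T{\left(D,U \right)} = D + U$
$G 40 T{\left(1,5 \right)} = \left(-24\right) 40 \left(1 + 5\right) = \left(-960\right) 6 = -5760$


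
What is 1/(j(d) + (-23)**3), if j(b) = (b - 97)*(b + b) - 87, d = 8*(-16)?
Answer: 1/45346 ≈ 2.2053e-5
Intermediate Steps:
d = -128
j(b) = -87 + 2*b*(-97 + b) (j(b) = (-97 + b)*(2*b) - 87 = 2*b*(-97 + b) - 87 = -87 + 2*b*(-97 + b))
1/(j(d) + (-23)**3) = 1/((-87 - 194*(-128) + 2*(-128)**2) + (-23)**3) = 1/((-87 + 24832 + 2*16384) - 12167) = 1/((-87 + 24832 + 32768) - 12167) = 1/(57513 - 12167) = 1/45346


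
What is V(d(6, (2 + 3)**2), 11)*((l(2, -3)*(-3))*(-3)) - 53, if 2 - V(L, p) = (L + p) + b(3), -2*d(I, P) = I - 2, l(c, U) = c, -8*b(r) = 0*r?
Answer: -179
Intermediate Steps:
b(r) = 0 (b(r) = -0*r = -1/8*0 = 0)
d(I, P) = 1 - I/2 (d(I, P) = -(I - 2)/2 = -(-2 + I)/2 = 1 - I/2)
V(L, p) = 2 - L - p (V(L, p) = 2 - ((L + p) + 0) = 2 - (L + p) = 2 + (-L - p) = 2 - L - p)
V(d(6, (2 + 3)**2), 11)*((l(2, -3)*(-3))*(-3)) - 53 = (2 - (1 - 1/2*6) - 1*11)*((2*(-3))*(-3)) - 53 = (2 - (1 - 3) - 11)*(-6*(-3)) - 53 = (2 - 1*(-2) - 11)*18 - 53 = (2 + 2 - 11)*18 - 53 = -7*18 - 53 = -126 - 53 = -179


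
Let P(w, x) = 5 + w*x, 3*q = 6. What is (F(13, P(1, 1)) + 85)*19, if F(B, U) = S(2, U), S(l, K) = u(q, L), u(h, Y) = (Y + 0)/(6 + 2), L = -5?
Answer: 12825/8 ≈ 1603.1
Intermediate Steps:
q = 2 (q = (1/3)*6 = 2)
u(h, Y) = Y/8
S(l, K) = -5/8 (S(l, K) = (1/8)*(-5) = -5/8)
F(B, U) = -5/8
(F(13, P(1, 1)) + 85)*19 = (-5/8 + 85)*19 = (675/8)*19 = 12825/8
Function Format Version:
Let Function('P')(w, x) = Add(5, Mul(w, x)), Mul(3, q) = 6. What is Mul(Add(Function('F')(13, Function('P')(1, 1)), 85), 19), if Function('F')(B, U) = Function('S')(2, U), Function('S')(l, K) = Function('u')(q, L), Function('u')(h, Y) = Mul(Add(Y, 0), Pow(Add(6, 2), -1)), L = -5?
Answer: Rational(12825, 8) ≈ 1603.1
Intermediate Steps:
q = 2 (q = Mul(Rational(1, 3), 6) = 2)
Function('u')(h, Y) = Mul(Rational(1, 8), Y) (Function('u')(h, Y) = Mul(Y, Pow(8, -1)) = Mul(Y, Rational(1, 8)) = Mul(Rational(1, 8), Y))
Function('S')(l, K) = Rational(-5, 8) (Function('S')(l, K) = Mul(Rational(1, 8), -5) = Rational(-5, 8))
Function('F')(B, U) = Rational(-5, 8)
Mul(Add(Function('F')(13, Function('P')(1, 1)), 85), 19) = Mul(Add(Rational(-5, 8), 85), 19) = Mul(Rational(675, 8), 19) = Rational(12825, 8)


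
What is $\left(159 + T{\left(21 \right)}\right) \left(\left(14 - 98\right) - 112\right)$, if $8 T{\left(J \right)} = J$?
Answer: $- \frac{63357}{2} \approx -31679.0$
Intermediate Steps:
$T{\left(J \right)} = \frac{J}{8}$
$\left(159 + T{\left(21 \right)}\right) \left(\left(14 - 98\right) - 112\right) = \left(159 + \frac{1}{8} \cdot 21\right) \left(\left(14 - 98\right) - 112\right) = \left(159 + \frac{21}{8}\right) \left(\left(14 - 98\right) - 112\right) = \frac{1293 \left(-84 - 112\right)}{8} = \frac{1293}{8} \left(-196\right) = - \frac{63357}{2}$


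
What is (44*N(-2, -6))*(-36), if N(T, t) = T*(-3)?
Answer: -9504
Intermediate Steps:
N(T, t) = -3*T
(44*N(-2, -6))*(-36) = (44*(-3*(-2)))*(-36) = (44*6)*(-36) = 264*(-36) = -9504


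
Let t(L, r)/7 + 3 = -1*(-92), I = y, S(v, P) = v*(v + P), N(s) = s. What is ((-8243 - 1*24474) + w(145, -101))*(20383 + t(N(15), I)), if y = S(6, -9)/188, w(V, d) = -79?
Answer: -688912776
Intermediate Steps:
S(v, P) = v*(P + v)
y = -9/94 (y = (6*(-9 + 6))/188 = (6*(-3))*(1/188) = -18*1/188 = -9/94 ≈ -0.095745)
I = -9/94 ≈ -0.095745
t(L, r) = 623 (t(L, r) = -21 + 7*(-1*(-92)) = -21 + 7*92 = -21 + 644 = 623)
((-8243 - 1*24474) + w(145, -101))*(20383 + t(N(15), I)) = ((-8243 - 1*24474) - 79)*(20383 + 623) = ((-8243 - 24474) - 79)*21006 = (-32717 - 79)*21006 = -32796*21006 = -688912776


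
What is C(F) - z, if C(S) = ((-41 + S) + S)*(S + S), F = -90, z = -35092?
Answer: 74872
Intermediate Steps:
C(S) = 2*S*(-41 + 2*S) (C(S) = (-41 + 2*S)*(2*S) = 2*S*(-41 + 2*S))
C(F) - z = 2*(-90)*(-41 + 2*(-90)) - 1*(-35092) = 2*(-90)*(-41 - 180) + 35092 = 2*(-90)*(-221) + 35092 = 39780 + 35092 = 74872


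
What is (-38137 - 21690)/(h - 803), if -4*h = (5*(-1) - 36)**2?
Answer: 239308/4893 ≈ 48.908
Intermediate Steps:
h = -1681/4 (h = -(5*(-1) - 36)**2/4 = -(-5 - 36)**2/4 = -1/4*(-41)**2 = -1/4*1681 = -1681/4 ≈ -420.25)
(-38137 - 21690)/(h - 803) = (-38137 - 21690)/(-1681/4 - 803) = -59827/(-4893/4) = -59827*(-4/4893) = 239308/4893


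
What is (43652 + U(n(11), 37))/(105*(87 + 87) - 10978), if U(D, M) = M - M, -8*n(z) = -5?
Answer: 10913/1823 ≈ 5.9863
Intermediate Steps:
n(z) = 5/8 (n(z) = -⅛*(-5) = 5/8)
U(D, M) = 0
(43652 + U(n(11), 37))/(105*(87 + 87) - 10978) = (43652 + 0)/(105*(87 + 87) - 10978) = 43652/(105*174 - 10978) = 43652/(18270 - 10978) = 43652/7292 = 43652*(1/7292) = 10913/1823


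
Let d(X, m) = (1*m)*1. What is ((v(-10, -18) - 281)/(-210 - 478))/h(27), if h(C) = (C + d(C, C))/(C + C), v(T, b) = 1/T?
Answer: 2811/6880 ≈ 0.40858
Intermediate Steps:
d(X, m) = m (d(X, m) = m*1 = m)
h(C) = 1 (h(C) = (C + C)/(C + C) = (2*C)/((2*C)) = (2*C)*(1/(2*C)) = 1)
((v(-10, -18) - 281)/(-210 - 478))/h(27) = ((1/(-10) - 281)/(-210 - 478))/1 = ((-⅒ - 281)/(-688))*1 = -2811/10*(-1/688)*1 = (2811/6880)*1 = 2811/6880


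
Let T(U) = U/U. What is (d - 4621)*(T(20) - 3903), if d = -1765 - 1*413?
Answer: 26529698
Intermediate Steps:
T(U) = 1
d = -2178 (d = -1765 - 413 = -2178)
(d - 4621)*(T(20) - 3903) = (-2178 - 4621)*(1 - 3903) = -6799*(-3902) = 26529698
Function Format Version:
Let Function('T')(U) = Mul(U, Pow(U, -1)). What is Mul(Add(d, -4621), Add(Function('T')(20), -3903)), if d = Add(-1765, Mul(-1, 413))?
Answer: 26529698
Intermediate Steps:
Function('T')(U) = 1
d = -2178 (d = Add(-1765, -413) = -2178)
Mul(Add(d, -4621), Add(Function('T')(20), -3903)) = Mul(Add(-2178, -4621), Add(1, -3903)) = Mul(-6799, -3902) = 26529698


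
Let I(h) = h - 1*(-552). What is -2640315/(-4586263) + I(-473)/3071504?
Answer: 8110100398537/14086725149552 ≈ 0.57573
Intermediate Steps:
I(h) = 552 + h (I(h) = h + 552 = 552 + h)
-2640315/(-4586263) + I(-473)/3071504 = -2640315/(-4586263) + (552 - 473)/3071504 = -2640315*(-1/4586263) + 79*(1/3071504) = 2640315/4586263 + 79/3071504 = 8110100398537/14086725149552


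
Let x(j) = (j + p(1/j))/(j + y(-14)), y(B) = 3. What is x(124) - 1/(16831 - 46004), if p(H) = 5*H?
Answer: 448725661/459416404 ≈ 0.97673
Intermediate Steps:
x(j) = (j + 5/j)/(3 + j) (x(j) = (j + 5/j)/(j + 3) = (j + 5/j)/(3 + j))
x(124) - 1/(16831 - 46004) = (5 + 124**2)/(124*(3 + 124)) - 1/(16831 - 46004) = (1/124)*(5 + 15376)/127 - 1/(-29173) = (1/124)*(1/127)*15381 - 1*(-1/29173) = 15381/15748 + 1/29173 = 448725661/459416404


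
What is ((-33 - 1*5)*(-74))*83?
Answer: 233396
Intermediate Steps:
((-33 - 1*5)*(-74))*83 = ((-33 - 5)*(-74))*83 = -38*(-74)*83 = 2812*83 = 233396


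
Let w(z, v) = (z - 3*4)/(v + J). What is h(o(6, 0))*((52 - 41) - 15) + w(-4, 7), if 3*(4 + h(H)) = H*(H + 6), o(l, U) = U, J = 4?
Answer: 160/11 ≈ 14.545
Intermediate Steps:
w(z, v) = (-12 + z)/(4 + v) (w(z, v) = (z - 3*4)/(v + 4) = (z - 12)/(4 + v) = (-12 + z)/(4 + v))
h(H) = -4 + H*(6 + H)/3 (h(H) = -4 + (H*(H + 6))/3 = -4 + (H*(6 + H))/3 = -4 + H*(6 + H)/3)
h(o(6, 0))*((52 - 41) - 15) + w(-4, 7) = (-4 + 2*0 + (1/3)*0**2)*((52 - 41) - 15) + (-12 - 4)/(4 + 7) = (-4 + 0 + (1/3)*0)*(11 - 15) - 16/11 = (-4 + 0 + 0)*(-4) + (1/11)*(-16) = -4*(-4) - 16/11 = 16 - 16/11 = 160/11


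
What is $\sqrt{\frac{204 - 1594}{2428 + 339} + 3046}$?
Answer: $\frac{2 \sqrt{5829302541}}{2767} \approx 55.186$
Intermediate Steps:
$\sqrt{\frac{204 - 1594}{2428 + 339} + 3046} = \sqrt{- \frac{1390}{2767} + 3046} = \sqrt{\frac{8426892}{2767}} = \frac{2 \sqrt{5829302541}}{2767}$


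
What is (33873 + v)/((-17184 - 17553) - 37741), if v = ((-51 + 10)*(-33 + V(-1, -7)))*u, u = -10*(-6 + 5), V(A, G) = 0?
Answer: -47403/72478 ≈ -0.65403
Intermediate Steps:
u = 10 (u = -10*(-1) = 10)
v = 13530 (v = ((-51 + 10)*(-33 + 0))*10 = -41*(-33)*10 = 1353*10 = 13530)
(33873 + v)/((-17184 - 17553) - 37741) = (33873 + 13530)/((-17184 - 17553) - 37741) = 47403/(-34737 - 37741) = 47403/(-72478) = 47403*(-1/72478) = -47403/72478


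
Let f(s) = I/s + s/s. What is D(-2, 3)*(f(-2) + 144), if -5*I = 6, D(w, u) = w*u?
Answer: -4368/5 ≈ -873.60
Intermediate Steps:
D(w, u) = u*w
I = -6/5 (I = -⅕*6 = -6/5 ≈ -1.2000)
f(s) = 1 - 6/(5*s) (f(s) = -6/(5*s) + s/s = -6/(5*s) + 1 = 1 - 6/(5*s))
D(-2, 3)*(f(-2) + 144) = (3*(-2))*((-6/5 - 2)/(-2) + 144) = -6*(-½*(-16/5) + 144) = -6*(8/5 + 144) = -6*728/5 = -4368/5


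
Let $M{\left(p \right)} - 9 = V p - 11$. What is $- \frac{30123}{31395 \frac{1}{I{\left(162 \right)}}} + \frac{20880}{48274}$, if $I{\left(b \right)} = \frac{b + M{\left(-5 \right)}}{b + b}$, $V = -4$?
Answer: $- \frac{15233779}{151556223} \approx -0.10052$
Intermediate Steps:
$M{\left(p \right)} = -2 - 4 p$ ($M{\left(p \right)} = 9 - \left(11 + 4 p\right) = -2 - 4 p$)
$I{\left(b \right)} = \frac{18 + b}{2 b}$ ($I{\left(b \right)} = \frac{b - -18}{b + b} = \frac{b + \left(-2 + 20\right)}{2 b} = \left(b + 18\right) \frac{1}{2 b} = \left(18 + b\right) \frac{1}{2 b} = \frac{18 + b}{2 b}$)
$- \frac{30123}{31395 \frac{1}{I{\left(162 \right)}}} + \frac{20880}{48274} = - \frac{30123}{31395 \frac{1}{\frac{1}{2} \cdot \frac{1}{162} \left(18 + 162\right)}} + \frac{20880}{48274} = - \frac{30123}{31395 \frac{1}{\frac{1}{2} \cdot \frac{1}{162} \cdot 180}} + 20880 \cdot \frac{1}{48274} = - \frac{30123}{31395 \frac{1}{\frac{5}{9}}} + \frac{10440}{24137} = - \frac{30123}{31395 \cdot \frac{9}{5}} + \frac{10440}{24137} = - \frac{30123}{56511} + \frac{10440}{24137} = \left(-30123\right) \frac{1}{56511} + \frac{10440}{24137} = - \frac{3347}{6279} + \frac{10440}{24137} = - \frac{15233779}{151556223}$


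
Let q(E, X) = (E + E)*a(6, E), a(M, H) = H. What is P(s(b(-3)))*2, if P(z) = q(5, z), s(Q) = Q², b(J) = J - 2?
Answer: 100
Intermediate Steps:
b(J) = -2 + J
q(E, X) = 2*E² (q(E, X) = (E + E)*E = (2*E)*E = 2*E²)
P(z) = 50 (P(z) = 2*5² = 2*25 = 50)
P(s(b(-3)))*2 = 50*2 = 100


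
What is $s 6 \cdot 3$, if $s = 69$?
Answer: $1242$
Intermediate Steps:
$s 6 \cdot 3 = 69 \cdot 6 \cdot 3 = 69 \cdot 18 = 1242$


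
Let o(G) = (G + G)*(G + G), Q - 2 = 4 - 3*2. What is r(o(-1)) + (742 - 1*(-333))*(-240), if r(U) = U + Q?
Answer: -257996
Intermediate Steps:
Q = 0 (Q = 2 + (4 - 3*2) = 2 + (4 - 6) = 2 - 2 = 0)
o(G) = 4*G**2 (o(G) = (2*G)*(2*G) = 4*G**2)
r(U) = U (r(U) = U + 0 = U)
r(o(-1)) + (742 - 1*(-333))*(-240) = 4*(-1)**2 + (742 - 1*(-333))*(-240) = 4*1 + (742 + 333)*(-240) = 4 + 1075*(-240) = 4 - 258000 = -257996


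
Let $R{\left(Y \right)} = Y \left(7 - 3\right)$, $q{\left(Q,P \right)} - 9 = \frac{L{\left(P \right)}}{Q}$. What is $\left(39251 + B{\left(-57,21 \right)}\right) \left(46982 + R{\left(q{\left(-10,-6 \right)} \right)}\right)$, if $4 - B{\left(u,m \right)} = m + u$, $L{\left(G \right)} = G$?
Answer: $\frac{9237392682}{5} \approx 1.8475 \cdot 10^{9}$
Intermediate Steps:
$B{\left(u,m \right)} = 4 - m - u$ ($B{\left(u,m \right)} = 4 - \left(m + u\right) = 4 - m - u$)
$q{\left(Q,P \right)} = 9 + \frac{P}{Q}$
$R{\left(Y \right)} = 4 Y$ ($R{\left(Y \right)} = Y 4 = 4 Y$)
$\left(39251 + B{\left(-57,21 \right)}\right) \left(46982 + R{\left(q{\left(-10,-6 \right)} \right)}\right) = \left(39251 - -40\right) \left(46982 + 4 \left(9 - \frac{6}{-10}\right)\right) = \left(39251 + \left(4 - 21 + 57\right)\right) \left(46982 + 4 \left(9 - - \frac{3}{5}\right)\right) = \left(39251 + 40\right) \left(46982 + 4 \left(9 + \frac{3}{5}\right)\right) = 39291 \left(46982 + 4 \cdot \frac{48}{5}\right) = 39291 \left(46982 + \frac{192}{5}\right) = 39291 \cdot \frac{235102}{5} = \frac{9237392682}{5}$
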